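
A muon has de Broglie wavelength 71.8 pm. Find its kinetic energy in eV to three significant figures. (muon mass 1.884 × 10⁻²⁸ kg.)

p = h/λ = 6.626 × 10⁻³⁴ / 7.180 × 10⁻¹¹ = 9.228 × 10⁻²⁴ kg·m/s.
KE = p²/(2m) = (9.228 × 10⁻²⁴)² / (2 × 1.884 × 10⁻²⁸) = 2.260 × 10⁻¹⁹ J = 1.41 eV.

KE = 1.41 eV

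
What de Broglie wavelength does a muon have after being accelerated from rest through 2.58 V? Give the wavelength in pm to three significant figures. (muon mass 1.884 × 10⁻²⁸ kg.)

λ = 53.1 pm

KE = eV = 1.602 × 10⁻¹⁹ × 2.580 = 4.133 × 10⁻¹⁹ J.
p = √(2mKE) = √(2 × 1.884 × 10⁻²⁸ × 4.133 × 10⁻¹⁹) = 1.248 × 10⁻²³ kg·m/s.
λ = h/p = 6.626 × 10⁻³⁴ / 1.248 × 10⁻²³ = 5.31 × 10⁻¹¹ m = 53.1 pm.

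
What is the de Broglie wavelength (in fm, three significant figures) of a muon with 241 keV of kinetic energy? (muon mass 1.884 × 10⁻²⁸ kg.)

λ = 174 fm

KE = 241 keV = 3.861 × 10⁻¹⁴ J.
p = √(2mKE) = √(2 × 1.884 × 10⁻²⁸ × 3.861 × 10⁻¹⁴) = 3.814 × 10⁻²¹ kg·m/s.
λ = h/p = 6.626 × 10⁻³⁴ / 3.814 × 10⁻²¹ = 1.74 × 10⁻¹³ m = 174 fm.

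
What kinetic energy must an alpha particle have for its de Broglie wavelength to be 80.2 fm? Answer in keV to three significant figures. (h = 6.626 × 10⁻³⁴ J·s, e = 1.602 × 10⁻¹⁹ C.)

KE = 32.1 keV

p = h/λ = 6.626 × 10⁻³⁴ / 8.020 × 10⁻¹⁴ = 8.262 × 10⁻²¹ kg·m/s.
KE = p²/(2m) = (8.262 × 10⁻²¹)² / (2 × 6.645 × 10⁻²⁷) = 5.136 × 10⁻¹⁵ J = 32.1 keV.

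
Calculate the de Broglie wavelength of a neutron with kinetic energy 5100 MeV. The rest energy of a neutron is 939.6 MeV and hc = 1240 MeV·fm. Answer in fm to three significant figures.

Total energy E = KE + m₀c² = 5100 + 939.6 = 6039.6 MeV.
(pc)² = E² − (m₀c²)² = (6039.6)² − (939.6)² = 3.559 × 10⁷ MeV², so pc = 5966 MeV.
λ = hc/(pc) = 1240 MeV·fm / 5966 MeV = 0.208 fm.

λ = 0.208 fm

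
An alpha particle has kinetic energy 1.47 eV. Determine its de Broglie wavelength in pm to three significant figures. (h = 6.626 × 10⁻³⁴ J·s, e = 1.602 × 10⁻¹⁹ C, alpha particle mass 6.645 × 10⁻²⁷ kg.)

λ = 11.8 pm

KE = 1.47 eV = 2.355 × 10⁻¹⁹ J.
p = √(2mKE) = √(2 × 6.645 × 10⁻²⁷ × 2.355 × 10⁻¹⁹) = 5.594 × 10⁻²³ kg·m/s.
λ = h/p = 6.626 × 10⁻³⁴ / 5.594 × 10⁻²³ = 1.18 × 10⁻¹¹ m = 11.8 pm.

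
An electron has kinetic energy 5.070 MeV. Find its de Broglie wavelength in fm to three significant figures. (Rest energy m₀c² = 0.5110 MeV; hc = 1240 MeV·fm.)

λ = 223 fm

Total energy E = KE + m₀c² = 5.070 + 0.5110 = 5.5810 MeV.
(pc)² = E² − (m₀c²)² = (5.5810)² − (0.5110)² = 30.89 MeV², so pc = 5.558 MeV.
λ = hc/(pc) = 1240 MeV·fm / 5.558 MeV = 223 fm.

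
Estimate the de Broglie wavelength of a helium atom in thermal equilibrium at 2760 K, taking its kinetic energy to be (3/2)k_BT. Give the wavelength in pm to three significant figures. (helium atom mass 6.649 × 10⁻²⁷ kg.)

KE = (3/2)k_BT = 1.5 × 1.381 × 10⁻²³ × 2760 = 5.717 × 10⁻²⁰ J.
p = √(2mKE) = √(2 × 6.649 × 10⁻²⁷ × 5.717 × 10⁻²⁰) = 2.757 × 10⁻²³ kg·m/s.
λ = h/p = 2.40 × 10⁻¹¹ m = 24.0 pm.

λ = 24.0 pm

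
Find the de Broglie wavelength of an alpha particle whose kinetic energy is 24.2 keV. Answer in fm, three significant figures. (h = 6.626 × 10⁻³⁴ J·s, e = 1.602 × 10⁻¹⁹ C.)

λ = 92.3 fm

KE = 24.2 keV = 3.877 × 10⁻¹⁵ J.
p = √(2mKE) = √(2 × 6.645 × 10⁻²⁷ × 3.877 × 10⁻¹⁵) = 7.178 × 10⁻²¹ kg·m/s.
λ = h/p = 6.626 × 10⁻³⁴ / 7.178 × 10⁻²¹ = 9.23 × 10⁻¹⁴ m = 92.3 fm.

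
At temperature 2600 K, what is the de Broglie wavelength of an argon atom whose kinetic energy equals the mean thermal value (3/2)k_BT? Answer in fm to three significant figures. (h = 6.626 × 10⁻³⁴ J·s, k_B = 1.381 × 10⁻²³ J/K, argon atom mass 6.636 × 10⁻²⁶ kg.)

λ = 7840 fm

KE = (3/2)k_BT = 1.5 × 1.381 × 10⁻²³ × 2600 = 5.386 × 10⁻²⁰ J.
p = √(2mKE) = √(2 × 6.636 × 10⁻²⁶ × 5.386 × 10⁻²⁰) = 8.455 × 10⁻²³ kg·m/s.
λ = h/p = 7.84 × 10⁻¹² m = 7840 fm.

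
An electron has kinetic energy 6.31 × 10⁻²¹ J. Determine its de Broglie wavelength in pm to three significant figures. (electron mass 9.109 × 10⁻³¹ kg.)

p = √(2mKE) = √(2 × 9.109 × 10⁻³¹ × 6.310 × 10⁻²¹) = 1.072 × 10⁻²⁵ kg·m/s.
λ = h/p = 6.626 × 10⁻³⁴ / 1.072 × 10⁻²⁵ = 6.18 × 10⁻⁹ m = 6180 pm.

λ = 6180 pm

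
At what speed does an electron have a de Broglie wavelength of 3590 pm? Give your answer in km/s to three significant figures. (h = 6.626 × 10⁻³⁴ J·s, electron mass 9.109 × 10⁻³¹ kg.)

p = h/λ = 6.626 × 10⁻³⁴ / 3.590 × 10⁻⁹ = 1.846 × 10⁻²⁵ kg·m/s.
v = p/m = 1.846 × 10⁻²⁵ / 9.109 × 10⁻³¹ = 2.03 × 10⁵ m/s = 203 km/s.

v = 203 km/s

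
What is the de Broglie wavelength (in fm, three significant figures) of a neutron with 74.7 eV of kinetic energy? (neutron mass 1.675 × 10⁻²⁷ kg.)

KE = 74.7 eV = 1.197 × 10⁻¹⁷ J.
p = √(2mKE) = √(2 × 1.675 × 10⁻²⁷ × 1.197 × 10⁻¹⁷) = 2.002 × 10⁻²² kg·m/s.
λ = h/p = 6.626 × 10⁻³⁴ / 2.002 × 10⁻²² = 3.31 × 10⁻¹² m = 3310 fm.

λ = 3310 fm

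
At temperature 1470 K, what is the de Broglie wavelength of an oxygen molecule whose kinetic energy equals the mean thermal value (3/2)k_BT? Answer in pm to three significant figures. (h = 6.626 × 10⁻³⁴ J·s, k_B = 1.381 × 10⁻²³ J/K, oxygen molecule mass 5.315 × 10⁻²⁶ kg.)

λ = 11.6 pm

KE = (3/2)k_BT = 1.5 × 1.381 × 10⁻²³ × 1470 = 3.045 × 10⁻²⁰ J.
p = √(2mKE) = √(2 × 5.315 × 10⁻²⁶ × 3.045 × 10⁻²⁰) = 5.689 × 10⁻²³ kg·m/s.
λ = h/p = 1.16 × 10⁻¹¹ m = 11.6 pm.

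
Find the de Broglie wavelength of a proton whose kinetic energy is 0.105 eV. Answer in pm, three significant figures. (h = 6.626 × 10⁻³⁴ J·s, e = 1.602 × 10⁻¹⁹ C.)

KE = 0.105 eV = 1.682 × 10⁻²⁰ J.
p = √(2mKE) = √(2 × 1.673 × 10⁻²⁷ × 1.682 × 10⁻²⁰) = 7.502 × 10⁻²⁴ kg·m/s.
λ = h/p = 6.626 × 10⁻³⁴ / 7.502 × 10⁻²⁴ = 8.83 × 10⁻¹¹ m = 88.3 pm.

λ = 88.3 pm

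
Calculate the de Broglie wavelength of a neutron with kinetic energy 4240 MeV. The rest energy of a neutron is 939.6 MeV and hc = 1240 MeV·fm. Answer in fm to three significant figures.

λ = 0.243 fm

Total energy E = KE + m₀c² = 4240 + 939.6 = 5179.6 MeV.
(pc)² = E² − (m₀c²)² = (5179.6)² − (939.6)² = 2.595 × 10⁷ MeV², so pc = 5094 MeV.
λ = hc/(pc) = 1240 MeV·fm / 5094 MeV = 0.243 fm.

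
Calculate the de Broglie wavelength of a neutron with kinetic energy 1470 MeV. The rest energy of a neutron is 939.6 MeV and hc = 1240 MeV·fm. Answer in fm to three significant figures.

Total energy E = KE + m₀c² = 1470 + 939.6 = 2409.6 MeV.
(pc)² = E² − (m₀c²)² = (2409.6)² − (939.6)² = 4.923 × 10⁶ MeV², so pc = 2219 MeV.
λ = hc/(pc) = 1240 MeV·fm / 2219 MeV = 0.559 fm.

λ = 0.559 fm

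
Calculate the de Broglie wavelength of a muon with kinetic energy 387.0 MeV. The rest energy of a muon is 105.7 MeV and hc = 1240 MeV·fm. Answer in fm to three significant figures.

Total energy E = KE + m₀c² = 387.0 + 105.7 = 492.7 MeV.
(pc)² = E² − (m₀c²)² = (492.7)² − (105.7)² = 2.316 × 10⁵ MeV², so pc = 481.2 MeV.
λ = hc/(pc) = 1240 MeV·fm / 481.2 MeV = 2.58 fm.

λ = 2.58 fm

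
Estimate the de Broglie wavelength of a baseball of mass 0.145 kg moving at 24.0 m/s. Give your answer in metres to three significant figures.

λ = 1.90 × 10⁻³⁴ m

p = mv = 0.145 × 24.0 = 3.480 kg·m/s.
λ = h/p = 6.626 × 10⁻³⁴ / 3.480 = 1.90 × 10⁻³⁴ m.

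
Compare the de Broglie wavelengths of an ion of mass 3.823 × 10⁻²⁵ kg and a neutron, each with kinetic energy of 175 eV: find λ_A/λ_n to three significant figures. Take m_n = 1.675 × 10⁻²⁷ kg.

λ_A/λ_n = 0.0662

At fixed KE, p = √(2mKE) so λ = h/p ∝ 1/√m.
λ_A/λ_n = √(m_n/m_A) = √(1.675 × 10⁻²⁷/3.823 × 10⁻²⁵) = √(4.381 × 10⁻³) = 0.0662.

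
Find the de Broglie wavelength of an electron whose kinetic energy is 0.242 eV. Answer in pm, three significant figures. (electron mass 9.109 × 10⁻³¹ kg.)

λ = 2490 pm

KE = 0.242 eV = 3.877 × 10⁻²⁰ J.
p = √(2mKE) = √(2 × 9.109 × 10⁻³¹ × 3.877 × 10⁻²⁰) = 2.658 × 10⁻²⁵ kg·m/s.
λ = h/p = 6.626 × 10⁻³⁴ / 2.658 × 10⁻²⁵ = 2.49 × 10⁻⁹ m = 2490 pm.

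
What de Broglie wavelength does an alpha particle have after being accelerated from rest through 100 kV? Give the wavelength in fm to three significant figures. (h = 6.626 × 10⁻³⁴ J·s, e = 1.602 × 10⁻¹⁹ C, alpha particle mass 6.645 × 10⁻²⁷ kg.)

λ = 32.1 fm

KE = 2eV = 2 × 1.602 × 10⁻¹⁹ × 1.000 × 10⁵ = 3.204 × 10⁻¹⁴ J.
p = √(2mKE) = √(2 × 6.645 × 10⁻²⁷ × 3.204 × 10⁻¹⁴) = 2.064 × 10⁻²⁰ kg·m/s.
λ = h/p = 6.626 × 10⁻³⁴ / 2.064 × 10⁻²⁰ = 3.21 × 10⁻¹⁴ m = 32.1 fm.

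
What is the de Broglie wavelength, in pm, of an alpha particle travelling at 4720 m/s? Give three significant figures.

λ = 21.1 pm

p = mv = 6.645 × 10⁻²⁷ × 4720 = 3.136 × 10⁻²³ kg·m/s.
λ = h/p = 6.626 × 10⁻³⁴ / 3.136 × 10⁻²³ = 2.11 × 10⁻¹¹ m = 21.1 pm.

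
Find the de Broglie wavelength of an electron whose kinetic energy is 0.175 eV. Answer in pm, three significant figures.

KE = 0.175 eV = 2.803 × 10⁻²⁰ J.
p = √(2mKE) = √(2 × 9.109 × 10⁻³¹ × 2.803 × 10⁻²⁰) = 2.260 × 10⁻²⁵ kg·m/s.
λ = h/p = 6.626 × 10⁻³⁴ / 2.260 × 10⁻²⁵ = 2.93 × 10⁻⁹ m = 2930 pm.

λ = 2930 pm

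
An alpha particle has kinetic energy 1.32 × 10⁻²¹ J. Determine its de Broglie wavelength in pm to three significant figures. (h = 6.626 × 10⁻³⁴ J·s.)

λ = 158 pm

p = √(2mKE) = √(2 × 6.645 × 10⁻²⁷ × 1.320 × 10⁻²¹) = 4.188 × 10⁻²⁴ kg·m/s.
λ = h/p = 6.626 × 10⁻³⁴ / 4.188 × 10⁻²⁴ = 1.58 × 10⁻¹⁰ m = 158 pm.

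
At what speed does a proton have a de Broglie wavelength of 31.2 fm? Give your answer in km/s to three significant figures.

p = h/λ = 6.626 × 10⁻³⁴ / 3.120 × 10⁻¹⁴ = 2.124 × 10⁻²⁰ kg·m/s.
v = p/m = 2.124 × 10⁻²⁰ / 1.673 × 10⁻²⁷ = 1.27 × 10⁷ m/s = 1.27 × 10⁴ km/s.

v = 1.27 × 10⁴ km/s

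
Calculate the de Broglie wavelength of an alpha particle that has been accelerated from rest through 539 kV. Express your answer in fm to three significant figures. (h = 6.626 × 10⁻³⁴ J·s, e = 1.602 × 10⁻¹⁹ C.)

λ = 13.8 fm

KE = 2eV = 2 × 1.602 × 10⁻¹⁹ × 5.390 × 10⁵ = 1.727 × 10⁻¹³ J.
p = √(2mKE) = √(2 × 6.645 × 10⁻²⁷ × 1.727 × 10⁻¹³) = 4.791 × 10⁻²⁰ kg·m/s.
λ = h/p = 6.626 × 10⁻³⁴ / 4.791 × 10⁻²⁰ = 1.38 × 10⁻¹⁴ m = 13.8 fm.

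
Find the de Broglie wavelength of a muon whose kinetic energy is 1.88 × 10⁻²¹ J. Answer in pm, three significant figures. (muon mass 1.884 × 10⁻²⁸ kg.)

p = √(2mKE) = √(2 × 1.884 × 10⁻²⁸ × 1.880 × 10⁻²¹) = 8.417 × 10⁻²⁵ kg·m/s.
λ = h/p = 6.626 × 10⁻³⁴ / 8.417 × 10⁻²⁵ = 7.87 × 10⁻¹⁰ m = 787 pm.

λ = 787 pm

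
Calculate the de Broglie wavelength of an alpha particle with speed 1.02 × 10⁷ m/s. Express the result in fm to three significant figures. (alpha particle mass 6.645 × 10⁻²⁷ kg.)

λ = 9.78 fm

p = mv = 6.645 × 10⁻²⁷ × 1.02 × 10⁷ = 6.778 × 10⁻²⁰ kg·m/s.
λ = h/p = 6.626 × 10⁻³⁴ / 6.778 × 10⁻²⁰ = 9.78 × 10⁻¹⁵ m = 9.78 fm.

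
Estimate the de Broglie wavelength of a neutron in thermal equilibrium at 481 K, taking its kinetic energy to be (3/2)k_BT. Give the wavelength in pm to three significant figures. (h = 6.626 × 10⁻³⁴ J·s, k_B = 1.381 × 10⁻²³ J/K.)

λ = 115 pm

KE = (3/2)k_BT = 1.5 × 1.381 × 10⁻²³ × 481 = 9.964 × 10⁻²¹ J.
p = √(2mKE) = √(2 × 1.675 × 10⁻²⁷ × 9.964 × 10⁻²¹) = 5.777 × 10⁻²⁴ kg·m/s.
λ = h/p = 1.15 × 10⁻¹⁰ m = 115 pm.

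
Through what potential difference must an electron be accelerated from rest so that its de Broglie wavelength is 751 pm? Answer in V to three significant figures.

V = 2.67 V

p = h/λ = 6.626 × 10⁻³⁴ / 7.510 × 10⁻¹⁰ = 8.823 × 10⁻²⁵ kg·m/s.
KE = p²/(2m) = 4.273 × 10⁻¹⁹ J.
V = KE/e = 4.273 × 10⁻¹⁹ / (1.602 × 10⁻¹⁹) = 2.67 V.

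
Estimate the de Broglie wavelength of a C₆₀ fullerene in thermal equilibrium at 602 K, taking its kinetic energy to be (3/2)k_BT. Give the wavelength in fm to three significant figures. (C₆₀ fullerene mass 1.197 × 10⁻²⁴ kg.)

λ = 3830 fm

KE = (3/2)k_BT = 1.5 × 1.381 × 10⁻²³ × 602 = 1.247 × 10⁻²⁰ J.
p = √(2mKE) = √(2 × 1.197 × 10⁻²⁴ × 1.247 × 10⁻²⁰) = 1.728 × 10⁻²² kg·m/s.
λ = h/p = 3.83 × 10⁻¹² m = 3830 fm.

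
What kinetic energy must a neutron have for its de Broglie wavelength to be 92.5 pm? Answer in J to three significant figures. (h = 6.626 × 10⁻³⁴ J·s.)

KE = 1.53 × 10⁻²⁰ J

p = h/λ = 6.626 × 10⁻³⁴ / 9.250 × 10⁻¹¹ = 7.163 × 10⁻²⁴ kg·m/s.
KE = p²/(2m) = (7.163 × 10⁻²⁴)² / (2 × 1.675 × 10⁻²⁷) = 1.532 × 10⁻²⁰ J = 1.53 × 10⁻²⁰ J.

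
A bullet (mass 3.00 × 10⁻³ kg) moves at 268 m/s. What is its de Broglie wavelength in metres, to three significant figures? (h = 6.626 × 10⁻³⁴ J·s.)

λ = 8.24 × 10⁻³⁴ m

p = mv = 3.00 × 10⁻³ × 268 = 8.040 × 10⁻¹ kg·m/s.
λ = h/p = 6.626 × 10⁻³⁴ / 8.040 × 10⁻¹ = 8.24 × 10⁻³⁴ m.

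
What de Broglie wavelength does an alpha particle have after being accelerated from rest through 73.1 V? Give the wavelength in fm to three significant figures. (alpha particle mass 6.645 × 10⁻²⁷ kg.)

KE = 2eV = 2 × 1.602 × 10⁻¹⁹ × 73.10 = 2.342 × 10⁻¹⁷ J.
p = √(2mKE) = √(2 × 6.645 × 10⁻²⁷ × 2.342 × 10⁻¹⁷) = 5.579 × 10⁻²² kg·m/s.
λ = h/p = 6.626 × 10⁻³⁴ / 5.579 × 10⁻²² = 1.19 × 10⁻¹² m = 1190 fm.

λ = 1190 fm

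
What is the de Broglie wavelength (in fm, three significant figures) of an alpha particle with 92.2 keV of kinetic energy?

λ = 47.3 fm

KE = 92.2 keV = 1.477 × 10⁻¹⁴ J.
p = √(2mKE) = √(2 × 6.645 × 10⁻²⁷ × 1.477 × 10⁻¹⁴) = 1.401 × 10⁻²⁰ kg·m/s.
λ = h/p = 6.626 × 10⁻³⁴ / 1.401 × 10⁻²⁰ = 4.73 × 10⁻¹⁴ m = 47.3 fm.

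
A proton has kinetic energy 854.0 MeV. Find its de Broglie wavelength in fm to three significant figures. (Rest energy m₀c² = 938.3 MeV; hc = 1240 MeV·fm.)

Total energy E = KE + m₀c² = 854.0 + 938.3 = 1792.3 MeV.
(pc)² = E² − (m₀c²)² = (1792.3)² − (938.3)² = 2.332 × 10⁶ MeV², so pc = 1527 MeV.
λ = hc/(pc) = 1240 MeV·fm / 1527 MeV = 0.812 fm.

λ = 0.812 fm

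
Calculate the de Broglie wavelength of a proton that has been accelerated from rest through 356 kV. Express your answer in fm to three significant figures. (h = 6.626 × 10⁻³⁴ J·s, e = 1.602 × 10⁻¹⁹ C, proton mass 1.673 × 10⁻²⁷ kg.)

λ = 48.0 fm

KE = eV = 1.602 × 10⁻¹⁹ × 3.560 × 10⁵ = 5.703 × 10⁻¹⁴ J.
p = √(2mKE) = √(2 × 1.673 × 10⁻²⁷ × 5.703 × 10⁻¹⁴) = 1.381 × 10⁻²⁰ kg·m/s.
λ = h/p = 6.626 × 10⁻³⁴ / 1.381 × 10⁻²⁰ = 4.80 × 10⁻¹⁴ m = 48.0 fm.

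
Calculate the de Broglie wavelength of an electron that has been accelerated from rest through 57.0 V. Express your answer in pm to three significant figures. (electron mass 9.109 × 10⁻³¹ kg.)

KE = eV = 1.602 × 10⁻¹⁹ × 57.00 = 9.131 × 10⁻¹⁸ J.
p = √(2mKE) = √(2 × 9.109 × 10⁻³¹ × 9.131 × 10⁻¹⁸) = 4.079 × 10⁻²⁴ kg·m/s.
λ = h/p = 6.626 × 10⁻³⁴ / 4.079 × 10⁻²⁴ = 1.62 × 10⁻¹⁰ m = 162 pm.

λ = 162 pm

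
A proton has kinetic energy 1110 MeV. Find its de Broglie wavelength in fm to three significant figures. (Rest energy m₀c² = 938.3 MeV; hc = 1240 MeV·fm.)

Total energy E = KE + m₀c² = 1110 + 938.3 = 2048.3 MeV.
(pc)² = E² − (m₀c²)² = (2048.3)² − (938.3)² = 3.315 × 10⁶ MeV², so pc = 1821 MeV.
λ = hc/(pc) = 1240 MeV·fm / 1821 MeV = 0.681 fm.

λ = 0.681 fm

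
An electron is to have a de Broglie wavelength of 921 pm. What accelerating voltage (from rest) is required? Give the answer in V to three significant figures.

V = 1.77 V

p = h/λ = 6.626 × 10⁻³⁴ / 9.210 × 10⁻¹⁰ = 7.194 × 10⁻²⁵ kg·m/s.
KE = p²/(2m) = 2.841 × 10⁻¹⁹ J.
V = KE/e = 2.841 × 10⁻¹⁹ / (1.602 × 10⁻¹⁹) = 1.77 V.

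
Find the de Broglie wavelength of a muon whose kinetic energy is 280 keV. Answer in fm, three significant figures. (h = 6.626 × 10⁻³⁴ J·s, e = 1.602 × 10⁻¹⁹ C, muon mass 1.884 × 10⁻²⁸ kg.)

KE = 280 keV = 4.486 × 10⁻¹⁴ J.
p = √(2mKE) = √(2 × 1.884 × 10⁻²⁸ × 4.486 × 10⁻¹⁴) = 4.111 × 10⁻²¹ kg·m/s.
λ = h/p = 6.626 × 10⁻³⁴ / 4.111 × 10⁻²¹ = 1.61 × 10⁻¹³ m = 161 fm.

λ = 161 fm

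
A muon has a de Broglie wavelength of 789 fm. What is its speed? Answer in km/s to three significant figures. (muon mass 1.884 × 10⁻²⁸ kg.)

v = 4460 km/s

p = h/λ = 6.626 × 10⁻³⁴ / 7.890 × 10⁻¹³ = 8.398 × 10⁻²² kg·m/s.
v = p/m = 8.398 × 10⁻²² / 1.884 × 10⁻²⁸ = 4.46 × 10⁶ m/s = 4460 km/s.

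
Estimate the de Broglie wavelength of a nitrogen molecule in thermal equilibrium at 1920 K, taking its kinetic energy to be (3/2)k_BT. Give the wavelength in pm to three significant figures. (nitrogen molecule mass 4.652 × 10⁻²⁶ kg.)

λ = 10.9 pm

KE = (3/2)k_BT = 1.5 × 1.381 × 10⁻²³ × 1920 = 3.977 × 10⁻²⁰ J.
p = √(2mKE) = √(2 × 4.652 × 10⁻²⁶ × 3.977 × 10⁻²⁰) = 6.083 × 10⁻²³ kg·m/s.
λ = h/p = 1.09 × 10⁻¹¹ m = 10.9 pm.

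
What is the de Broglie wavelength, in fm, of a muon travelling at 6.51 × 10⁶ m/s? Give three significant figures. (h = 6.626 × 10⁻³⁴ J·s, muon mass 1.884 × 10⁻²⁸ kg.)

p = mv = 1.884 × 10⁻²⁸ × 6.51 × 10⁶ = 1.226 × 10⁻²¹ kg·m/s.
λ = h/p = 6.626 × 10⁻³⁴ / 1.226 × 10⁻²¹ = 5.40 × 10⁻¹³ m = 540 fm.

λ = 540 fm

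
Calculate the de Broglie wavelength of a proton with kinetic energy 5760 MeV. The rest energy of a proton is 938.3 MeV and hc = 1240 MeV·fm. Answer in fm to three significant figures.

Total energy E = KE + m₀c² = 5760 + 938.3 = 6698.3 MeV.
(pc)² = E² − (m₀c²)² = (6698.3)² − (938.3)² = 4.399 × 10⁷ MeV², so pc = 6632 MeV.
λ = hc/(pc) = 1240 MeV·fm / 6632 MeV = 0.187 fm.

λ = 0.187 fm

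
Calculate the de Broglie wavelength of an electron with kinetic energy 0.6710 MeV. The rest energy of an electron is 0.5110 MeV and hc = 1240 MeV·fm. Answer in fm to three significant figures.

λ = 1160 fm

Total energy E = KE + m₀c² = 0.6710 + 0.5110 = 1.1820 MeV.
(pc)² = E² − (m₀c²)² = (1.1820)² − (0.5110)² = 1.136 MeV², so pc = 1.066 MeV.
λ = hc/(pc) = 1240 MeV·fm / 1.066 MeV = 1160 fm.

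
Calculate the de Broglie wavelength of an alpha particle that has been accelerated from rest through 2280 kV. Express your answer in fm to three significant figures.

λ = 6.72 fm

KE = 2eV = 2 × 1.602 × 10⁻¹⁹ × 2.280 × 10⁶ = 7.305 × 10⁻¹³ J.
p = √(2mKE) = √(2 × 6.645 × 10⁻²⁷ × 7.305 × 10⁻¹³) = 9.853 × 10⁻²⁰ kg·m/s.
λ = h/p = 6.626 × 10⁻³⁴ / 9.853 × 10⁻²⁰ = 6.72 × 10⁻¹⁵ m = 6.72 fm.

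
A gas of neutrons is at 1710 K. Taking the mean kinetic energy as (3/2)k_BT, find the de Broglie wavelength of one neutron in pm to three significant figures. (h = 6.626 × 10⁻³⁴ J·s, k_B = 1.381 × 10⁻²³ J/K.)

λ = 60.8 pm

KE = (3/2)k_BT = 1.5 × 1.381 × 10⁻²³ × 1710 = 3.542 × 10⁻²⁰ J.
p = √(2mKE) = √(2 × 1.675 × 10⁻²⁷ × 3.542 × 10⁻²⁰) = 1.089 × 10⁻²³ kg·m/s.
λ = h/p = 6.08 × 10⁻¹¹ m = 60.8 pm.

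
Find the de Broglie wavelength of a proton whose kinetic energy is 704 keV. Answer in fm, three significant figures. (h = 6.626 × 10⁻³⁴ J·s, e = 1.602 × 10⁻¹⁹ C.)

λ = 34.1 fm

KE = 704 keV = 1.128 × 10⁻¹³ J.
p = √(2mKE) = √(2 × 1.673 × 10⁻²⁷ × 1.128 × 10⁻¹³) = 1.943 × 10⁻²⁰ kg·m/s.
λ = h/p = 6.626 × 10⁻³⁴ / 1.943 × 10⁻²⁰ = 3.41 × 10⁻¹⁴ m = 34.1 fm.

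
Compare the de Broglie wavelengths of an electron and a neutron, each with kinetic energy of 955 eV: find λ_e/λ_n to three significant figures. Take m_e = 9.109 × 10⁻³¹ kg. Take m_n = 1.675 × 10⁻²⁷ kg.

λ_e/λ_n = 42.9

At fixed KE, p = √(2mKE) so λ = h/p ∝ 1/√m.
λ_e/λ_n = √(m_n/m_e) = √(1.675 × 10⁻²⁷/9.109 × 10⁻³¹) = √(1839) = 42.9.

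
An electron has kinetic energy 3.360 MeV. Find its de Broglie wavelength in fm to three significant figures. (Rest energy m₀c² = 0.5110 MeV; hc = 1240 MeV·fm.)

Total energy E = KE + m₀c² = 3.360 + 0.5110 = 3.8710 MeV.
(pc)² = E² − (m₀c²)² = (3.8710)² − (0.5110)² = 14.72 MeV², so pc = 3.837 MeV.
λ = hc/(pc) = 1240 MeV·fm / 3.837 MeV = 323 fm.

λ = 323 fm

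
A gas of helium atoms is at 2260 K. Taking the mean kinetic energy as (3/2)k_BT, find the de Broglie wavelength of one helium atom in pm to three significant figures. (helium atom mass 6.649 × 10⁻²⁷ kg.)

λ = 26.6 pm

KE = (3/2)k_BT = 1.5 × 1.381 × 10⁻²³ × 2260 = 4.682 × 10⁻²⁰ J.
p = √(2mKE) = √(2 × 6.649 × 10⁻²⁷ × 4.682 × 10⁻²⁰) = 2.495 × 10⁻²³ kg·m/s.
λ = h/p = 2.66 × 10⁻¹¹ m = 26.6 pm.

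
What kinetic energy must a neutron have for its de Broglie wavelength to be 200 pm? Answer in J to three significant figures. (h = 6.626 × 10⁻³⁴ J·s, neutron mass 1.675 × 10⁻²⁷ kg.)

KE = 3.28 × 10⁻²¹ J

p = h/λ = 6.626 × 10⁻³⁴ / 2.000 × 10⁻¹⁰ = 3.313 × 10⁻²⁴ kg·m/s.
KE = p²/(2m) = (3.313 × 10⁻²⁴)² / (2 × 1.675 × 10⁻²⁷) = 3.276 × 10⁻²¹ J = 3.28 × 10⁻²¹ J.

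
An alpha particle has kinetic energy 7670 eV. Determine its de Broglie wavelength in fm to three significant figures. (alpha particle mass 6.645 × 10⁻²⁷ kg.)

KE = 7670 eV = 1.229 × 10⁻¹⁵ J.
p = √(2mKE) = √(2 × 6.645 × 10⁻²⁷ × 1.229 × 10⁻¹⁵) = 4.041 × 10⁻²¹ kg·m/s.
λ = h/p = 6.626 × 10⁻³⁴ / 4.041 × 10⁻²¹ = 1.64 × 10⁻¹³ m = 164 fm.

λ = 164 fm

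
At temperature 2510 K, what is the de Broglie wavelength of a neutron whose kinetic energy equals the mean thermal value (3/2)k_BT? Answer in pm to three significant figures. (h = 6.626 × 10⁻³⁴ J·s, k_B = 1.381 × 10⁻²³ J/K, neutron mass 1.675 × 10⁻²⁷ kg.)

λ = 50.2 pm

KE = (3/2)k_BT = 1.5 × 1.381 × 10⁻²³ × 2510 = 5.199 × 10⁻²⁰ J.
p = √(2mKE) = √(2 × 1.675 × 10⁻²⁷ × 5.199 × 10⁻²⁰) = 1.320 × 10⁻²³ kg·m/s.
λ = h/p = 5.02 × 10⁻¹¹ m = 50.2 pm.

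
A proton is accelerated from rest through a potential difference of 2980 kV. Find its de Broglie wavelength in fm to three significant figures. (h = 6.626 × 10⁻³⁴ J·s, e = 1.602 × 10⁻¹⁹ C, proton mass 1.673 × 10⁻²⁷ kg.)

KE = eV = 1.602 × 10⁻¹⁹ × 2.980 × 10⁶ = 4.774 × 10⁻¹³ J.
p = √(2mKE) = √(2 × 1.673 × 10⁻²⁷ × 4.774 × 10⁻¹³) = 3.997 × 10⁻²⁰ kg·m/s.
λ = h/p = 6.626 × 10⁻³⁴ / 3.997 × 10⁻²⁰ = 1.66 × 10⁻¹⁴ m = 16.6 fm.

λ = 16.6 fm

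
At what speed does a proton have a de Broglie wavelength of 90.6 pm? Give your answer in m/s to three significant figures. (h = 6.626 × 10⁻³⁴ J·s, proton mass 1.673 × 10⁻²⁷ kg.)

p = h/λ = 6.626 × 10⁻³⁴ / 9.060 × 10⁻¹¹ = 7.313 × 10⁻²⁴ kg·m/s.
v = p/m = 7.313 × 10⁻²⁴ / 1.673 × 10⁻²⁷ = 4.37 × 10³ m/s = 4370 m/s.

v = 4370 m/s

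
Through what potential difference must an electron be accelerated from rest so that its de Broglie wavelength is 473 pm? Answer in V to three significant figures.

V = 6.72 V

p = h/λ = 6.626 × 10⁻³⁴ / 4.730 × 10⁻¹⁰ = 1.401 × 10⁻²⁴ kg·m/s.
KE = p²/(2m) = 1.077 × 10⁻¹⁸ J.
V = KE/e = 1.077 × 10⁻¹⁸ / (1.602 × 10⁻¹⁹) = 6.72 V.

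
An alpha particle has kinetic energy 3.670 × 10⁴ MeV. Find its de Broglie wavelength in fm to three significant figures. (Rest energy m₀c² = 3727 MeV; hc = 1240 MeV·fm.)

λ = 0.0308 fm

Total energy E = KE + m₀c² = 3.670 × 10⁴ + 3727 = 40427 MeV.
(pc)² = E² − (m₀c²)² = (40427)² − (3727)² = 1.620 × 10⁹ MeV², so pc = 4.025 × 10⁴ MeV.
λ = hc/(pc) = 1240 MeV·fm / 4.025 × 10⁴ MeV = 0.0308 fm.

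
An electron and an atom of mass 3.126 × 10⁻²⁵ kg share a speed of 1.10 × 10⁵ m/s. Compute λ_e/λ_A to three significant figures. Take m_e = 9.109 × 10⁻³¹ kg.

λ_e/λ_A = 3.43 × 10⁵

At fixed v, p = mv so λ = h/(mv) ∝ 1/m.
λ_e/λ_A = m_A/m_e = 3.126 × 10⁻²⁵/9.109 × 10⁻³¹ = 3.43 × 10⁵.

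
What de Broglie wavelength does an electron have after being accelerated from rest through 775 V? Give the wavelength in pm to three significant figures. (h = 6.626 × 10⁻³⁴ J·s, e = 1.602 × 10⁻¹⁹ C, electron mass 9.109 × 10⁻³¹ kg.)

λ = 44.1 pm

KE = eV = 1.602 × 10⁻¹⁹ × 775.0 = 1.242 × 10⁻¹⁶ J.
p = √(2mKE) = √(2 × 9.109 × 10⁻³¹ × 1.242 × 10⁻¹⁶) = 1.504 × 10⁻²³ kg·m/s.
λ = h/p = 6.626 × 10⁻³⁴ / 1.504 × 10⁻²³ = 4.41 × 10⁻¹¹ m = 44.1 pm.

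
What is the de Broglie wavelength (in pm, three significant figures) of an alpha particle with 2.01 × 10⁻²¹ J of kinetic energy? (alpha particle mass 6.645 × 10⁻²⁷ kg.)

p = √(2mKE) = √(2 × 6.645 × 10⁻²⁷ × 2.010 × 10⁻²¹) = 5.168 × 10⁻²⁴ kg·m/s.
λ = h/p = 6.626 × 10⁻³⁴ / 5.168 × 10⁻²⁴ = 1.28 × 10⁻¹⁰ m = 128 pm.

λ = 128 pm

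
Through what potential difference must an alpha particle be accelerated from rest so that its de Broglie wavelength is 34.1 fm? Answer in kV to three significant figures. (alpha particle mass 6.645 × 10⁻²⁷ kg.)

V = 88.7 kV

p = h/λ = 6.626 × 10⁻³⁴ / 3.410 × 10⁻¹⁴ = 1.943 × 10⁻²⁰ kg·m/s.
KE = p²/(2m) = 2.841 × 10⁻¹⁴ J.
V = KE/2e = 2.841 × 10⁻¹⁴ / (2 × 1.602 × 10⁻¹⁹) = 88.7 kV.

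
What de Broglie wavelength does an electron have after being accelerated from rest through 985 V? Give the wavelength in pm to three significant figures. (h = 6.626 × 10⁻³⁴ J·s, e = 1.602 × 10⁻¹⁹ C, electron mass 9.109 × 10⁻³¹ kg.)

KE = eV = 1.602 × 10⁻¹⁹ × 985.0 = 1.578 × 10⁻¹⁶ J.
p = √(2mKE) = √(2 × 9.109 × 10⁻³¹ × 1.578 × 10⁻¹⁶) = 1.696 × 10⁻²³ kg·m/s.
λ = h/p = 6.626 × 10⁻³⁴ / 1.696 × 10⁻²³ = 3.91 × 10⁻¹¹ m = 39.1 pm.

λ = 39.1 pm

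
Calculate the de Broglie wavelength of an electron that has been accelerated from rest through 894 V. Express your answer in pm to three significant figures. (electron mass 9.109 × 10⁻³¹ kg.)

KE = eV = 1.602 × 10⁻¹⁹ × 894.0 = 1.432 × 10⁻¹⁶ J.
p = √(2mKE) = √(2 × 9.109 × 10⁻³¹ × 1.432 × 10⁻¹⁶) = 1.615 × 10⁻²³ kg·m/s.
λ = h/p = 6.626 × 10⁻³⁴ / 1.615 × 10⁻²³ = 4.10 × 10⁻¹¹ m = 41.0 pm.

λ = 41.0 pm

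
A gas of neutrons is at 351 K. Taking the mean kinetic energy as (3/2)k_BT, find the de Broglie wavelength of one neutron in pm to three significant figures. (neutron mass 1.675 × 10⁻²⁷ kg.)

KE = (3/2)k_BT = 1.5 × 1.381 × 10⁻²³ × 351 = 7.271 × 10⁻²¹ J.
p = √(2mKE) = √(2 × 1.675 × 10⁻²⁷ × 7.271 × 10⁻²¹) = 4.935 × 10⁻²⁴ kg·m/s.
λ = h/p = 1.34 × 10⁻¹⁰ m = 134 pm.

λ = 134 pm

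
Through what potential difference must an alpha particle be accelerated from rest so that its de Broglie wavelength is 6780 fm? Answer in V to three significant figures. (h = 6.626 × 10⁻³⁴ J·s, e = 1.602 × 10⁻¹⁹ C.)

V = 2.24 V

p = h/λ = 6.626 × 10⁻³⁴ / 6.780 × 10⁻¹² = 9.773 × 10⁻²³ kg·m/s.
KE = p²/(2m) = 7.187 × 10⁻¹⁹ J.
V = KE/2e = 7.187 × 10⁻¹⁹ / (2 × 1.602 × 10⁻¹⁹) = 2.24 V.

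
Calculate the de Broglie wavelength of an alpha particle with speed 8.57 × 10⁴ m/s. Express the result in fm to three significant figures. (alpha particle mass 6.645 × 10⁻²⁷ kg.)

λ = 1160 fm

p = mv = 6.645 × 10⁻²⁷ × 8.57 × 10⁴ = 5.695 × 10⁻²² kg·m/s.
λ = h/p = 6.626 × 10⁻³⁴ / 5.695 × 10⁻²² = 1.16 × 10⁻¹² m = 1160 fm.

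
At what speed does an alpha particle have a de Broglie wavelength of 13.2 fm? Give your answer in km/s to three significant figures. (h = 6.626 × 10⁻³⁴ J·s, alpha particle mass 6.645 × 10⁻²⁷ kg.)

p = h/λ = 6.626 × 10⁻³⁴ / 1.320 × 10⁻¹⁴ = 5.020 × 10⁻²⁰ kg·m/s.
v = p/m = 5.020 × 10⁻²⁰ / 6.645 × 10⁻²⁷ = 7.55 × 10⁶ m/s = 7550 km/s.

v = 7550 km/s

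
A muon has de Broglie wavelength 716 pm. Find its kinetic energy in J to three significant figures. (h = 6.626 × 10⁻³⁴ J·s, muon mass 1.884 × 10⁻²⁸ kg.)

p = h/λ = 6.626 × 10⁻³⁴ / 7.160 × 10⁻¹⁰ = 9.254 × 10⁻²⁵ kg·m/s.
KE = p²/(2m) = (9.254 × 10⁻²⁵)² / (2 × 1.884 × 10⁻²⁸) = 2.273 × 10⁻²¹ J = 2.27 × 10⁻²¹ J.

KE = 2.27 × 10⁻²¹ J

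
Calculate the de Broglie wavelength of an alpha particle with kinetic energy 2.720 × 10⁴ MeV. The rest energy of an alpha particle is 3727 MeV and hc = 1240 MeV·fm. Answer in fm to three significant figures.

λ = 0.0404 fm

Total energy E = KE + m₀c² = 2.720 × 10⁴ + 3727 = 30927 MeV.
(pc)² = E² − (m₀c²)² = (30927)² − (3727)² = 9.426 × 10⁸ MeV², so pc = 3.070 × 10⁴ MeV.
λ = hc/(pc) = 1240 MeV·fm / 3.070 × 10⁴ MeV = 0.0404 fm.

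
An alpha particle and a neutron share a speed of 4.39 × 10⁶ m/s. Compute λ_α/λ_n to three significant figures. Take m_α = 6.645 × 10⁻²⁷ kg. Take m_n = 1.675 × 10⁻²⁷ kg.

At fixed v, p = mv so λ = h/(mv) ∝ 1/m.
λ_α/λ_n = m_n/m_α = 1.675 × 10⁻²⁷/6.645 × 10⁻²⁷ = 0.252.

λ_α/λ_n = 0.252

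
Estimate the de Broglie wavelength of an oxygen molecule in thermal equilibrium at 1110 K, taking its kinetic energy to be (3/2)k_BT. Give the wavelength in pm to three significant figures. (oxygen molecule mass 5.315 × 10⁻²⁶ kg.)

λ = 13.4 pm

KE = (3/2)k_BT = 1.5 × 1.381 × 10⁻²³ × 1110 = 2.299 × 10⁻²⁰ J.
p = √(2mKE) = √(2 × 5.315 × 10⁻²⁶ × 2.299 × 10⁻²⁰) = 4.944 × 10⁻²³ kg·m/s.
λ = h/p = 1.34 × 10⁻¹¹ m = 13.4 pm.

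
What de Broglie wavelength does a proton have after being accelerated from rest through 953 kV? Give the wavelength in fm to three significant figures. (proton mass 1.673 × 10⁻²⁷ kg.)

KE = eV = 1.602 × 10⁻¹⁹ × 9.530 × 10⁵ = 1.527 × 10⁻¹³ J.
p = √(2mKE) = √(2 × 1.673 × 10⁻²⁷ × 1.527 × 10⁻¹³) = 2.260 × 10⁻²⁰ kg·m/s.
λ = h/p = 6.626 × 10⁻³⁴ / 2.260 × 10⁻²⁰ = 2.93 × 10⁻¹⁴ m = 29.3 fm.

λ = 29.3 fm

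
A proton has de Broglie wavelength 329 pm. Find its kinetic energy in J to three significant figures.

KE = 1.21 × 10⁻²¹ J

p = h/λ = 6.626 × 10⁻³⁴ / 3.290 × 10⁻¹⁰ = 2.014 × 10⁻²⁴ kg·m/s.
KE = p²/(2m) = (2.014 × 10⁻²⁴)² / (2 × 1.673 × 10⁻²⁷) = 1.212 × 10⁻²¹ J = 1.21 × 10⁻²¹ J.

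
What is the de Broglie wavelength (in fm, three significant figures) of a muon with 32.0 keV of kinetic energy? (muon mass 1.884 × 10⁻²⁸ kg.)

KE = 32.0 keV = 5.126 × 10⁻¹⁵ J.
p = √(2mKE) = √(2 × 1.884 × 10⁻²⁸ × 5.126 × 10⁻¹⁵) = 1.390 × 10⁻²¹ kg·m/s.
λ = h/p = 6.626 × 10⁻³⁴ / 1.390 × 10⁻²¹ = 4.77 × 10⁻¹³ m = 477 fm.

λ = 477 fm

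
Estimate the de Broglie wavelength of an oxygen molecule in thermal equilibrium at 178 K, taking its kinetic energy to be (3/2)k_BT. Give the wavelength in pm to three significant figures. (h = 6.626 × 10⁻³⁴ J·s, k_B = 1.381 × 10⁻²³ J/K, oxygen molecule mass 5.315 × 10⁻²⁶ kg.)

KE = (3/2)k_BT = 1.5 × 1.381 × 10⁻²³ × 178 = 3.687 × 10⁻²¹ J.
p = √(2mKE) = √(2 × 5.315 × 10⁻²⁶ × 3.687 × 10⁻²¹) = 1.980 × 10⁻²³ kg·m/s.
λ = h/p = 3.35 × 10⁻¹¹ m = 33.5 pm.

λ = 33.5 pm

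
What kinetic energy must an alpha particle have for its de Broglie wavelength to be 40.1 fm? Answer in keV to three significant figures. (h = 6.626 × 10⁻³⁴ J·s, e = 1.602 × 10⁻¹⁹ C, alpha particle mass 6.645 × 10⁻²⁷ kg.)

KE = 128 keV

p = h/λ = 6.626 × 10⁻³⁴ / 4.010 × 10⁻¹⁴ = 1.652 × 10⁻²⁰ kg·m/s.
KE = p²/(2m) = (1.652 × 10⁻²⁰)² / (2 × 6.645 × 10⁻²⁷) = 2.054 × 10⁻¹⁴ J = 128 keV.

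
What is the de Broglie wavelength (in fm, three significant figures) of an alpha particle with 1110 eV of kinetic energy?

KE = 1110 eV = 1.778 × 10⁻¹⁶ J.
p = √(2mKE) = √(2 × 6.645 × 10⁻²⁷ × 1.778 × 10⁻¹⁶) = 1.537 × 10⁻²¹ kg·m/s.
λ = h/p = 6.626 × 10⁻³⁴ / 1.537 × 10⁻²¹ = 4.31 × 10⁻¹³ m = 431 fm.

λ = 431 fm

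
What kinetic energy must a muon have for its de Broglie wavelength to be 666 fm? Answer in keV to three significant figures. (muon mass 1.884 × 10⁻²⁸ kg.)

KE = 16.4 keV

p = h/λ = 6.626 × 10⁻³⁴ / 6.660 × 10⁻¹³ = 9.949 × 10⁻²² kg·m/s.
KE = p²/(2m) = (9.949 × 10⁻²²)² / (2 × 1.884 × 10⁻²⁸) = 2.627 × 10⁻¹⁵ J = 16.4 keV.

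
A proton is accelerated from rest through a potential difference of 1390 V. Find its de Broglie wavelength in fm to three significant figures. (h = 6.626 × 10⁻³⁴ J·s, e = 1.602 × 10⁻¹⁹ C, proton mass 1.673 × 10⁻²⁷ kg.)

λ = 768 fm

KE = eV = 1.602 × 10⁻¹⁹ × 1390 = 2.227 × 10⁻¹⁶ J.
p = √(2mKE) = √(2 × 1.673 × 10⁻²⁷ × 2.227 × 10⁻¹⁶) = 8.632 × 10⁻²² kg·m/s.
λ = h/p = 6.626 × 10⁻³⁴ / 8.632 × 10⁻²² = 7.68 × 10⁻¹³ m = 768 fm.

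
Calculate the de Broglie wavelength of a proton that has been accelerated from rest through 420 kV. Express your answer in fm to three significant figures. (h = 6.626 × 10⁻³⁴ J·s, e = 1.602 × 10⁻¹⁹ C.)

KE = eV = 1.602 × 10⁻¹⁹ × 4.200 × 10⁵ = 6.728 × 10⁻¹⁴ J.
p = √(2mKE) = √(2 × 1.673 × 10⁻²⁷ × 6.728 × 10⁻¹⁴) = 1.500 × 10⁻²⁰ kg·m/s.
λ = h/p = 6.626 × 10⁻³⁴ / 1.500 × 10⁻²⁰ = 4.42 × 10⁻¹⁴ m = 44.2 fm.

λ = 44.2 fm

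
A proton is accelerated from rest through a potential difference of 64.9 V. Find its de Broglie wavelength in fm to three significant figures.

KE = eV = 1.602 × 10⁻¹⁹ × 64.90 = 1.040 × 10⁻¹⁷ J.
p = √(2mKE) = √(2 × 1.673 × 10⁻²⁷ × 1.040 × 10⁻¹⁷) = 1.865 × 10⁻²² kg·m/s.
λ = h/p = 6.626 × 10⁻³⁴ / 1.865 × 10⁻²² = 3.55 × 10⁻¹² m = 3550 fm.

λ = 3550 fm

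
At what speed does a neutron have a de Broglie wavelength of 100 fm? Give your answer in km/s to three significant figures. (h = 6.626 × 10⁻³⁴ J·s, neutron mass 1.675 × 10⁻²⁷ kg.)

p = h/λ = 6.626 × 10⁻³⁴ / 1.000 × 10⁻¹³ = 6.626 × 10⁻²¹ kg·m/s.
v = p/m = 6.626 × 10⁻²¹ / 1.675 × 10⁻²⁷ = 3.96 × 10⁶ m/s = 3960 km/s.

v = 3960 km/s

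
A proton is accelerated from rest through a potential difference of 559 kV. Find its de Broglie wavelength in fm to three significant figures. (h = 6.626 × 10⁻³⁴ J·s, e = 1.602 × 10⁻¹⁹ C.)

λ = 38.3 fm

KE = eV = 1.602 × 10⁻¹⁹ × 5.590 × 10⁵ = 8.955 × 10⁻¹⁴ J.
p = √(2mKE) = √(2 × 1.673 × 10⁻²⁷ × 8.955 × 10⁻¹⁴) = 1.731 × 10⁻²⁰ kg·m/s.
λ = h/p = 6.626 × 10⁻³⁴ / 1.731 × 10⁻²⁰ = 3.83 × 10⁻¹⁴ m = 38.3 fm.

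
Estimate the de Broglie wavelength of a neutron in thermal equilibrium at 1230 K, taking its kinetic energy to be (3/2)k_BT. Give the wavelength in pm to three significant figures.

λ = 71.7 pm

KE = (3/2)k_BT = 1.5 × 1.381 × 10⁻²³ × 1230 = 2.548 × 10⁻²⁰ J.
p = √(2mKE) = √(2 × 1.675 × 10⁻²⁷ × 2.548 × 10⁻²⁰) = 9.239 × 10⁻²⁴ kg·m/s.
λ = h/p = 7.17 × 10⁻¹¹ m = 71.7 pm.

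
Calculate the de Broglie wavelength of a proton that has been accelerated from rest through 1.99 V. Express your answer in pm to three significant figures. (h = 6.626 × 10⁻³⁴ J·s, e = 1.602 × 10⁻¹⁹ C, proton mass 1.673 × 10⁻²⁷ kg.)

λ = 20.3 pm

KE = eV = 1.602 × 10⁻¹⁹ × 1.990 = 3.188 × 10⁻¹⁹ J.
p = √(2mKE) = √(2 × 1.673 × 10⁻²⁷ × 3.188 × 10⁻¹⁹) = 3.266 × 10⁻²³ kg·m/s.
λ = h/p = 6.626 × 10⁻³⁴ / 3.266 × 10⁻²³ = 2.03 × 10⁻¹¹ m = 20.3 pm.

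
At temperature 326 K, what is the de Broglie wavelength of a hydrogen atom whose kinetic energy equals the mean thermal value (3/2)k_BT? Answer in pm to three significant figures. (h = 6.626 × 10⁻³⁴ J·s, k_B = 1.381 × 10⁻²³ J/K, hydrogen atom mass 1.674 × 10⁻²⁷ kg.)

KE = (3/2)k_BT = 1.5 × 1.381 × 10⁻²³ × 326 = 6.753 × 10⁻²¹ J.
p = √(2mKE) = √(2 × 1.674 × 10⁻²⁷ × 6.753 × 10⁻²¹) = 4.755 × 10⁻²⁴ kg·m/s.
λ = h/p = 1.39 × 10⁻¹⁰ m = 139 pm.

λ = 139 pm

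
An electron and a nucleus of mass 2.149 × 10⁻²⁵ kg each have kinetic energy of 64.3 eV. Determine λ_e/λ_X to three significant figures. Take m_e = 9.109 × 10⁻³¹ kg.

λ_e/λ_X = 486

At fixed KE, p = √(2mKE) so λ = h/p ∝ 1/√m.
λ_e/λ_X = √(m_X/m_e) = √(2.149 × 10⁻²⁵/9.109 × 10⁻³¹) = √(2.359 × 10⁵) = 486.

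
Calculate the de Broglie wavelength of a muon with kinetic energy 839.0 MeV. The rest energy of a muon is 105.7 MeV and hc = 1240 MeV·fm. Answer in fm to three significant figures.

Total energy E = KE + m₀c² = 839.0 + 105.7 = 944.7 MeV.
(pc)² = E² − (m₀c²)² = (944.7)² − (105.7)² = 8.813 × 10⁵ MeV², so pc = 938.8 MeV.
λ = hc/(pc) = 1240 MeV·fm / 938.8 MeV = 1.32 fm.

λ = 1.32 fm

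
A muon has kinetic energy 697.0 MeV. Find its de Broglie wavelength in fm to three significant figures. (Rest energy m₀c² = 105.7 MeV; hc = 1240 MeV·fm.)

λ = 1.56 fm

Total energy E = KE + m₀c² = 697.0 + 105.7 = 802.7 MeV.
(pc)² = E² − (m₀c²)² = (802.7)² − (105.7)² = 6.332 × 10⁵ MeV², so pc = 795.7 MeV.
λ = hc/(pc) = 1240 MeV·fm / 795.7 MeV = 1.56 fm.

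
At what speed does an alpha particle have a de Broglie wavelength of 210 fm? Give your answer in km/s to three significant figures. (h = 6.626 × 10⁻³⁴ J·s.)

v = 475 km/s

p = h/λ = 6.626 × 10⁻³⁴ / 2.100 × 10⁻¹³ = 3.155 × 10⁻²¹ kg·m/s.
v = p/m = 3.155 × 10⁻²¹ / 6.645 × 10⁻²⁷ = 4.75 × 10⁵ m/s = 475 km/s.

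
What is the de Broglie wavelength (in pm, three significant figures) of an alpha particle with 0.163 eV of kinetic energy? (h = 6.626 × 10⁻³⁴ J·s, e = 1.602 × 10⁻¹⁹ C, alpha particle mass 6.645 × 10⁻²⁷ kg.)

KE = 0.163 eV = 2.611 × 10⁻²⁰ J.
p = √(2mKE) = √(2 × 6.645 × 10⁻²⁷ × 2.611 × 10⁻²⁰) = 1.863 × 10⁻²³ kg·m/s.
λ = h/p = 6.626 × 10⁻³⁴ / 1.863 × 10⁻²³ = 3.56 × 10⁻¹¹ m = 35.6 pm.

λ = 35.6 pm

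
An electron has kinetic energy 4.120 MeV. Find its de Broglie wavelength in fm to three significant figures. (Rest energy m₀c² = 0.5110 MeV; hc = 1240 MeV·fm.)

Total energy E = KE + m₀c² = 4.120 + 0.5110 = 4.6310 MeV.
(pc)² = E² − (m₀c²)² = (4.6310)² − (0.5110)² = 21.19 MeV², so pc = 4.603 MeV.
λ = hc/(pc) = 1240 MeV·fm / 4.603 MeV = 269 fm.

λ = 269 fm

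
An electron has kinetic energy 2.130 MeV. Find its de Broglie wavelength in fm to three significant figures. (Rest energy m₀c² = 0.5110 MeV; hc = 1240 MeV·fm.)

Total energy E = KE + m₀c² = 2.130 + 0.5110 = 2.6410 MeV.
(pc)² = E² − (m₀c²)² = (2.6410)² − (0.5110)² = 6.714 MeV², so pc = 2.591 MeV.
λ = hc/(pc) = 1240 MeV·fm / 2.591 MeV = 479 fm.

λ = 479 fm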